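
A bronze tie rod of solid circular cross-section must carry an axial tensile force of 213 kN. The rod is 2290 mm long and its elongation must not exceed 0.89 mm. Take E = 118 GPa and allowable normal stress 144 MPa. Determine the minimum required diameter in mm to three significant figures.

Required area A ≥ P/σ_allow = 213000/144 = 1479 mm².
For a solid circular section, d ≥ √(4A/π) = 43.4 mm.
Elongation limit: A ≥ PL/(Eδ_allow) = 213000·2290/(118000·0.89) = 4645 mm² ⇒ d ≥ 76.9 mm.
The elongation limit governs.

76.9 mm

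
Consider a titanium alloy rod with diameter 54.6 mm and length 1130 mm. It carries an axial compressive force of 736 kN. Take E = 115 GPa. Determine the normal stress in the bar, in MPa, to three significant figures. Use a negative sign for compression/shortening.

A = 2341 mm².
σ = N/A = -736000/2341 = -314.3 MPa.

-314 MPa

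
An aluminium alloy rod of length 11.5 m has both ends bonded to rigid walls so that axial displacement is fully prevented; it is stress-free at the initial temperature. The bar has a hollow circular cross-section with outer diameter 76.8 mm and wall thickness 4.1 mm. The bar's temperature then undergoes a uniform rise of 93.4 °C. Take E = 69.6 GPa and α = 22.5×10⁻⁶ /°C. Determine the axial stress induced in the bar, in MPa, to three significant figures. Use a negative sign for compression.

-146 MPa

Free thermal expansion αLΔT = 22.5e-6 · 11500 · 93.4 = 24.17 mm.
The walls impose strain ε = −(24.17)/11500 = -2.1015e-03; σ = Eε = 69600 · -2.1015e-03 = -146.3 MPa.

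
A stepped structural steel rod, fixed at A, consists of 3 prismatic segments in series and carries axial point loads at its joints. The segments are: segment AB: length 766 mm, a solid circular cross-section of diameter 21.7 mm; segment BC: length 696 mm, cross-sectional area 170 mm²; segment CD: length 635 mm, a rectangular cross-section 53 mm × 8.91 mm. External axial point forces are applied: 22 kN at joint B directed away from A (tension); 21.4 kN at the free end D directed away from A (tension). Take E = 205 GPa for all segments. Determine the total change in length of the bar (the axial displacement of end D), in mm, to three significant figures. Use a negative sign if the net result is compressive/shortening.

1.01 mm

Internal axial forces (sectioning from the free end, tension +): N_CD = 21.4 kN, N_BC = 21.4 kN, N_AB = 43.4 kN.
A_AB = 369.8 mm².
A_CD = 472.2 mm².
δ_AB = 43400·766/(369.8·205000) = 0.4385 mm
δ_BC = 21400·696/(170·205000) = 0.4274 mm
δ_CD = 21400·635/(472.2·205000) = 0.1404 mm
δ = Σδ_i = 1.006 mm.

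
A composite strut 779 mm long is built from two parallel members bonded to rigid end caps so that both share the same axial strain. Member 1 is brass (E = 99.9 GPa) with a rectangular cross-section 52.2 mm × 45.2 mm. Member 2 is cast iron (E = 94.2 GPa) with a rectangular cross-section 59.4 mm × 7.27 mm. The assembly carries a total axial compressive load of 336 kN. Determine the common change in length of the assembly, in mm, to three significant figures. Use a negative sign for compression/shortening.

-0.947 mm

A_1 = 2359 mm².
A_2 = 431.8 mm².
Equal strain + equilibrium ⇒ each member carries load in proportion to AE: A₁E₁ = 235700000 N, A₂E₂ = 40680000 N, ΣAE = 276400000 N.
δ = PL/ΣAE = -336000·779/276400000 = -0.947 mm.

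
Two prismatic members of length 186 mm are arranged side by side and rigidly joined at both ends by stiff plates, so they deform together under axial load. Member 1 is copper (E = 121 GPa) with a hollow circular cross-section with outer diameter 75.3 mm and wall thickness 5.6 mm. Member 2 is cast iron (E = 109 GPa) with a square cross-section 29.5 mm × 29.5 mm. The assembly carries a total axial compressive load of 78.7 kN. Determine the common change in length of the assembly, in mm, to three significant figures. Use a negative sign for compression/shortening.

A_1 = 1226 mm².
A_2 = 870.2 mm².
Equal strain + equilibrium ⇒ each member carries load in proportion to AE: A₁E₁ = 148400000 N, A₂E₂ = 94860000 N, ΣAE = 243200000 N.
δ = PL/ΣAE = -78700·186/243200000 = -0.06018 mm.

-0.0602 mm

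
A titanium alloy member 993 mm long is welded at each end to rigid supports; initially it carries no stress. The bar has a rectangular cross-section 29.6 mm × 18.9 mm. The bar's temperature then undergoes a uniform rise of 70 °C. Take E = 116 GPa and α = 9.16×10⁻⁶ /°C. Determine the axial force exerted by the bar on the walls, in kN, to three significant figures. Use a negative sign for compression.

Free thermal expansion αLΔT = 9.16e-6 · 993 · 70 = 0.6367 mm.
The walls impose strain ε = −(0.6367)/993 = -6.4120e-04; σ = Eε = 116000 · -6.4120e-04 = -74.38 MPa.
Wall reaction R = σ·A = -74.38·559.4 = -41610 N = -41.61 kN.

-41.6 kN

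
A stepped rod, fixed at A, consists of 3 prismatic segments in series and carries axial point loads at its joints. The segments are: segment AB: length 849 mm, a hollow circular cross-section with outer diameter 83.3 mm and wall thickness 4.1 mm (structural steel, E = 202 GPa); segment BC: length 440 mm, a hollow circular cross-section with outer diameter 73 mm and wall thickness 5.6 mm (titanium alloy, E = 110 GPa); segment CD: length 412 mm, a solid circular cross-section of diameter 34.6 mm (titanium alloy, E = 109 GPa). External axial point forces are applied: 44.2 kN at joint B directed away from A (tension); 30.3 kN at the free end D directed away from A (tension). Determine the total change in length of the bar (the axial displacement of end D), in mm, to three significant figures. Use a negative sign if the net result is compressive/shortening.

Internal axial forces (sectioning from the free end, tension +): N_CD = 30.3 kN, N_BC = 30.3 kN, N_AB = 74.5 kN.
A_AB = 1020 mm².
A_BC = 1186 mm².
A_CD = 940.2 mm².
δ_AB = 74500·849/(1020·202000) = 0.3069 mm
δ_BC = 30300·440/(1186·110000) = 0.1022 mm
δ_CD = 30300·412/(940.2·109000) = 0.1218 mm
δ = Σδ_i = 0.531 mm.

0.531 mm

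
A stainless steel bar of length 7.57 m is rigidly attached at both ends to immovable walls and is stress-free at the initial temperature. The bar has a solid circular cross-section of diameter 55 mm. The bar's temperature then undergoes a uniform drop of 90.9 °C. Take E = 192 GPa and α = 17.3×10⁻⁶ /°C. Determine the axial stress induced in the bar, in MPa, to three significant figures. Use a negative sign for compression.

302 MPa

Free thermal expansion αLΔT = 17.3e-6 · 7570 · -90.9 = -11.9 mm.
The walls impose strain ε = −(-11.9)/7570 = 1.5726e-03; σ = Eε = 192000 · 1.5726e-03 = 301.9 MPa.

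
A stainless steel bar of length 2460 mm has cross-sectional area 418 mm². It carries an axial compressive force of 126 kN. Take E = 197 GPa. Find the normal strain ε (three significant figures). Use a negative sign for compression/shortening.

σ = N/A = -301.4 MPa; ε = σ/E = -301.4/197000 = -1.530e-03.

-0.00153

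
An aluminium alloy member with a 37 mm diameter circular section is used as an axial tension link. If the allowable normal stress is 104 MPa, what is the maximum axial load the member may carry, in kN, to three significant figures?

112 kN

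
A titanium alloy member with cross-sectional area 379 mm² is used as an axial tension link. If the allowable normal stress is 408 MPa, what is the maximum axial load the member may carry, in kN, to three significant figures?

P_max = σ_allow · A = 408 · 379 = 154600 N = 154.6 kN.

155 kN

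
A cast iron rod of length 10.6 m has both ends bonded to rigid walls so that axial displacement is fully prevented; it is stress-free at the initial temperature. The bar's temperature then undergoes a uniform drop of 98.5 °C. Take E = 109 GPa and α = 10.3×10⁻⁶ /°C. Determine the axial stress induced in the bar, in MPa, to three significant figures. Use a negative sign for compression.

Free thermal expansion αLΔT = 10.3e-6 · 10600 · -98.5 = -10.75 mm.
The walls impose strain ε = −(-10.75)/10600 = 1.0145e-03; σ = Eε = 109000 · 1.0145e-03 = 110.6 MPa.

111 MPa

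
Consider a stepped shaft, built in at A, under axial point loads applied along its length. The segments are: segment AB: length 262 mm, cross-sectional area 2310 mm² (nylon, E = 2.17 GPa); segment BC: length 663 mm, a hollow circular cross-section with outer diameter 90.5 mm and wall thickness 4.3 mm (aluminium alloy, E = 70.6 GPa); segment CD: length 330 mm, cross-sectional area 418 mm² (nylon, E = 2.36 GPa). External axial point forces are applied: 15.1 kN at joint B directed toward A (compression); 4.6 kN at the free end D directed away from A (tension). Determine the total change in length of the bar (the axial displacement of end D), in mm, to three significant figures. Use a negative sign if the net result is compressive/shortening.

1.03 mm

Internal axial forces (sectioning from the free end, tension +): N_CD = 4.6 kN, N_BC = 4.6 kN, N_AB = -10.5 kN.
A_BC = 1164 mm².
δ_AB = -10500·262/(2310·2170) = -0.5488 mm
δ_BC = 4600·663/(1164·70600) = 0.0371 mm
δ_CD = 4600·330/(418·2360) = 1.539 mm
δ = Σδ_i = 1.027 mm.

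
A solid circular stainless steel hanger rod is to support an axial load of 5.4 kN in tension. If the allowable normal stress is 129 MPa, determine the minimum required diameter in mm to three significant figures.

Required area A ≥ P/σ_allow = 5400/129 = 41.86 mm².
For a solid circular section, d ≥ √(4A/π) = 7.301 mm.

7.30 mm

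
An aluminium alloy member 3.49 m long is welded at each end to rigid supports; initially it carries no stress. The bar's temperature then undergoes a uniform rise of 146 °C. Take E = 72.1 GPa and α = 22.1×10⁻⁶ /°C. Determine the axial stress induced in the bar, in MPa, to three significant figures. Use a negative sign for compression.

-233 MPa

Free thermal expansion αLΔT = 22.1e-6 · 3490 · 146 = 11.26 mm.
The walls impose strain ε = −(11.26)/3490 = -3.2266e-03; σ = Eε = 72100 · -3.2266e-03 = -232.6 MPa.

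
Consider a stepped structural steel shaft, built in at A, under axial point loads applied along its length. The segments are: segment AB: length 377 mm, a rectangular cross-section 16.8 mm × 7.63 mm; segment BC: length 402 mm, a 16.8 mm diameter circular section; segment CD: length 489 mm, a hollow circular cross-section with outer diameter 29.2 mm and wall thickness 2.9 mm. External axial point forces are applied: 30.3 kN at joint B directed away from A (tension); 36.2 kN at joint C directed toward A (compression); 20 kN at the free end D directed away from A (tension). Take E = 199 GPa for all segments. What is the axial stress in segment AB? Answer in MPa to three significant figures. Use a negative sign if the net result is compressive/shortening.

Internal axial forces (sectioning from the free end, tension +): N_CD = 20 kN, N_BC = -16.2 kN, N_AB = 14.1 kN.
A_AB = 128.2 mm².
σ_AB = N_AB/A_AB = 14100/128.2 = 110 MPa.

110 MPa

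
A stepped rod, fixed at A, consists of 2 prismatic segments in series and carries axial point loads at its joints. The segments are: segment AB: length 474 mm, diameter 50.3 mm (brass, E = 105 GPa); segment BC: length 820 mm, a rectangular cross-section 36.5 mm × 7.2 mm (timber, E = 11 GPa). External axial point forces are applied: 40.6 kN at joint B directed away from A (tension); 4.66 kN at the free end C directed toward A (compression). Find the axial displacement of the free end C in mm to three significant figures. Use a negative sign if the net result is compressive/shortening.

-1.24 mm

Internal axial forces (sectioning from the free end, tension +): N_BC = -4.66 kN, N_AB = 35.94 kN.
A_AB = 1987 mm².
A_BC = 262.8 mm².
δ_AB = 35940·474/(1987·105000) = 0.08165 mm
δ_BC = -4660·820/(262.8·11000) = -1.322 mm
δ = Σδ_i = -1.24 mm.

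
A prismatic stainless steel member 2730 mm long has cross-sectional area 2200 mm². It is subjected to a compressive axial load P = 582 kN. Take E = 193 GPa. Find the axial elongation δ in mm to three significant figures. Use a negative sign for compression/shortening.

δ_mech = NL/(AE) = -582000·2730/(2200·193000) = -3.742 mm.

-3.74 mm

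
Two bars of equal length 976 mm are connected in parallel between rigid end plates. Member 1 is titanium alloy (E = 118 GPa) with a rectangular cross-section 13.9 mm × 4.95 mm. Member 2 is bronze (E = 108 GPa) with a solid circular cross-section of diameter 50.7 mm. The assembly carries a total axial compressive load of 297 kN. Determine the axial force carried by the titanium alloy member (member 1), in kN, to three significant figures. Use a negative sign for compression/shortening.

-10.7 kN

A_1 = 68.81 mm².
A_2 = 2019 mm².
Equal strain + equilibrium ⇒ each member carries load in proportion to AE: A₁E₁ = 8119000 N, A₂E₂ = 218000000 N, ΣAE = 226200000 N.
F₁ = P·A₁E₁/ΣAE = -297000·8119000/226200000 = -10660 N.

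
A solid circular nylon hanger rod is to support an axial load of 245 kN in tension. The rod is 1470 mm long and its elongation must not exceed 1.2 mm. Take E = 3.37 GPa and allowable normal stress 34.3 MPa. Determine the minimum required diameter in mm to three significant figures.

Required area A ≥ P/σ_allow = 245000/34.3 = 7143 mm².
For a solid circular section, d ≥ √(4A/π) = 95.37 mm.
Elongation limit: A ≥ PL/(Eδ_allow) = 245000·1470/(3370·1.2) = 89060 mm² ⇒ d ≥ 336.7 mm.
The elongation limit governs.

337 mm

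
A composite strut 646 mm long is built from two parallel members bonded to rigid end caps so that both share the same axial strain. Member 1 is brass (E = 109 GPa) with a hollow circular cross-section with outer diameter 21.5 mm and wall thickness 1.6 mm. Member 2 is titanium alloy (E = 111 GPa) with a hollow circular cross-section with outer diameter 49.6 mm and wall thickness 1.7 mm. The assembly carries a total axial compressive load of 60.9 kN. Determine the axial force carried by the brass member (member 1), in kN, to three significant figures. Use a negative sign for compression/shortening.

-16.9 kN

A_1 = 100 mm².
A_2 = 255.8 mm².
Equal strain + equilibrium ⇒ each member carries load in proportion to AE: A₁E₁ = 10900000 N, A₂E₂ = 28400000 N, ΣAE = 39300000 N.
F₁ = P·A₁E₁/ΣAE = -60900·10900000/39300000 = -16900 N.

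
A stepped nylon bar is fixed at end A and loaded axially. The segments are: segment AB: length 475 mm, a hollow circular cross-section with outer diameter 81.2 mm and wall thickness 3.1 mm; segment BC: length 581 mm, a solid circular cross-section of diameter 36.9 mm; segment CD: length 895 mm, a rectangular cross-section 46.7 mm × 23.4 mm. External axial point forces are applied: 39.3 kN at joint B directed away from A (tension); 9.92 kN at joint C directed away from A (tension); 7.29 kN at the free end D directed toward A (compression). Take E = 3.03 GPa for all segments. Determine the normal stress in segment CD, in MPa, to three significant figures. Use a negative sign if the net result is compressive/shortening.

-6.67 MPa

Internal axial forces (sectioning from the free end, tension +): N_CD = -7.29 kN, N_BC = 2.63 kN, N_AB = 41.93 kN.
A_CD = 1093 mm².
σ_CD = N_CD/A_CD = -7290/1093 = -6.671 MPa.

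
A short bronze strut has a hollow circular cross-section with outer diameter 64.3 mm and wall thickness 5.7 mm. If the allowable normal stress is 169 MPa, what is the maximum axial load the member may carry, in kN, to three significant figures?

177 kN

A = 1049 mm².
P_max = σ_allow · A = 169 · 1049 = 177300 N = 177.3 kN.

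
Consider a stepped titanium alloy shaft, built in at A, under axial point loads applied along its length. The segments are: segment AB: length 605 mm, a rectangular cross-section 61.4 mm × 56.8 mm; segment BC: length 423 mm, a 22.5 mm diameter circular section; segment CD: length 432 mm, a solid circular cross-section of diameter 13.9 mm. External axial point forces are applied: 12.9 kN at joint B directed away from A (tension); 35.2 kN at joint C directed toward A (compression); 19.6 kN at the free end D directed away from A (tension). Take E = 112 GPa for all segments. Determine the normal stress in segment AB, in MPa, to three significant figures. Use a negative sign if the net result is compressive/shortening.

-0.774 MPa

Internal axial forces (sectioning from the free end, tension +): N_CD = 19.6 kN, N_BC = -15.6 kN, N_AB = -2.7 kN.
A_AB = 3488 mm².
σ_AB = N_AB/A_AB = -2700/3488 = -0.7742 MPa.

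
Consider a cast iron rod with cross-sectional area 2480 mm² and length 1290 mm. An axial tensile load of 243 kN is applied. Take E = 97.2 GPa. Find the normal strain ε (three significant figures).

σ = N/A = 97.98 MPa; ε = σ/E = 97.98/97200 = 1.008e-03.

0.00101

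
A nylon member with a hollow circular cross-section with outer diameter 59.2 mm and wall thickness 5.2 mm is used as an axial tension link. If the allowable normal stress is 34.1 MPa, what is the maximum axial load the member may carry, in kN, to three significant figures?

30.1 kN

A = 882.2 mm².
P_max = σ_allow · A = 34.1 · 882.2 = 30080 N = 30.08 kN.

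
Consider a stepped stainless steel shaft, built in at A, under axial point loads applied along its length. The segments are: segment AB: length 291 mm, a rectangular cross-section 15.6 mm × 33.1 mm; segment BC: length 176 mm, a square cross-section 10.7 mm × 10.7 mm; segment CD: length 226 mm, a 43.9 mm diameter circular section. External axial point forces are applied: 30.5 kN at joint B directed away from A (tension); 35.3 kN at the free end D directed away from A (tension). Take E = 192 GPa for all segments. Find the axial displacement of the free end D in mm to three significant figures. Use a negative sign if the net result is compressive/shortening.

Internal axial forces (sectioning from the free end, tension +): N_CD = 35.3 kN, N_BC = 35.3 kN, N_AB = 65.8 kN.
A_AB = 516.4 mm².
A_BC = 114.5 mm².
A_CD = 1514 mm².
δ_AB = 65800·291/(516.4·192000) = 0.1931 mm
δ_BC = 35300·176/(114.5·192000) = 0.2826 mm
δ_CD = 35300·226/(1514·192000) = 0.02745 mm
δ = Σδ_i = 0.5032 mm.

0.503 mm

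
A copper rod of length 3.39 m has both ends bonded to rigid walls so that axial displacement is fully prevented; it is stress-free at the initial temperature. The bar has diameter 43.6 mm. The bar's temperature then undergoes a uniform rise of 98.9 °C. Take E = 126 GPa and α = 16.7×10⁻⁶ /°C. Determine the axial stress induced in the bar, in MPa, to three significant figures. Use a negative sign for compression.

-208 MPa

Free thermal expansion αLΔT = 16.7e-6 · 3390 · 98.9 = 5.599 mm.
The walls impose strain ε = −(5.599)/3390 = -1.6516e-03; σ = Eε = 126000 · -1.6516e-03 = -208.1 MPa.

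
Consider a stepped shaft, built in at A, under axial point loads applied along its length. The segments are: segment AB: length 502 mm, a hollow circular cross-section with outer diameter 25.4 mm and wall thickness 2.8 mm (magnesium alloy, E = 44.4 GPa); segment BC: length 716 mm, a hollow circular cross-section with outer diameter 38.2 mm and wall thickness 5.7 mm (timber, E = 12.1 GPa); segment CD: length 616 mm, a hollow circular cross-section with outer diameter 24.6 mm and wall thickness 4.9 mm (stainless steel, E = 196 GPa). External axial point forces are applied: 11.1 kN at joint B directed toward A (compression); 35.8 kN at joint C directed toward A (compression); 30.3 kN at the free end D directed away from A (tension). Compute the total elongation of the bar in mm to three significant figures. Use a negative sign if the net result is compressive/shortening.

Internal axial forces (sectioning from the free end, tension +): N_CD = 30.3 kN, N_BC = -5.5 kN, N_AB = -16.6 kN.
A_AB = 198.8 mm².
A_BC = 582 mm².
A_CD = 303.3 mm².
δ_AB = -16600·502/(198.8·44400) = -0.9441 mm
δ_BC = -5500·716/(582·12100) = -0.5592 mm
δ_CD = 30300·616/(303.3·196000) = 0.314 mm
δ = Σδ_i = -1.189 mm.

-1.19 mm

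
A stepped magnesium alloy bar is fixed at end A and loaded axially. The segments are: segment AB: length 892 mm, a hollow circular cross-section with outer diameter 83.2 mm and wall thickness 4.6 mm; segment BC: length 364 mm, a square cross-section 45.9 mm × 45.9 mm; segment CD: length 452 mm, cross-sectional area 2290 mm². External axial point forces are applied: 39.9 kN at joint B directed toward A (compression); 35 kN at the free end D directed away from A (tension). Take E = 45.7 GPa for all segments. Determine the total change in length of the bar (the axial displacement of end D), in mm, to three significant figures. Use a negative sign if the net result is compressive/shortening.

0.199 mm

Internal axial forces (sectioning from the free end, tension +): N_CD = 35 kN, N_BC = 35 kN, N_AB = -4.9 kN.
A_AB = 1136 mm².
A_BC = 2107 mm².
δ_AB = -4900·892/(1136·45700) = -0.0842 mm
δ_BC = 35000·364/(2107·45700) = 0.1323 mm
δ_CD = 35000·452/(2290·45700) = 0.1512 mm
δ = Σδ_i = 0.1993 mm.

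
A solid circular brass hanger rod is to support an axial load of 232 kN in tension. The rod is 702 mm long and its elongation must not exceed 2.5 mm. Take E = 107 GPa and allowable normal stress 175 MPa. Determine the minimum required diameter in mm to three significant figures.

Required area A ≥ P/σ_allow = 232000/175 = 1326 mm².
For a solid circular section, d ≥ √(4A/π) = 41.08 mm.
Elongation limit: A ≥ PL/(Eδ_allow) = 232000·702/(107000·2.5) = 608.8 mm² ⇒ d ≥ 27.84 mm.
The stress limit governs.

41.1 mm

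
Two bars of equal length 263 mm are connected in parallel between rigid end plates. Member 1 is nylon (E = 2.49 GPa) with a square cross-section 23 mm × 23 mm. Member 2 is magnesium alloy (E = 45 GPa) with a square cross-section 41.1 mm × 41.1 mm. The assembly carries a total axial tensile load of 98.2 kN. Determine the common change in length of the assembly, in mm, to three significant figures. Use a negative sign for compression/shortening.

0.334 mm

A_1 = 529 mm².
A_2 = 1689 mm².
Equal strain + equilibrium ⇒ each member carries load in proportion to AE: A₁E₁ = 1317000 N, A₂E₂ = 76010000 N, ΣAE = 77330000 N.
δ = PL/ΣAE = 98200·263/77330000 = 0.334 mm.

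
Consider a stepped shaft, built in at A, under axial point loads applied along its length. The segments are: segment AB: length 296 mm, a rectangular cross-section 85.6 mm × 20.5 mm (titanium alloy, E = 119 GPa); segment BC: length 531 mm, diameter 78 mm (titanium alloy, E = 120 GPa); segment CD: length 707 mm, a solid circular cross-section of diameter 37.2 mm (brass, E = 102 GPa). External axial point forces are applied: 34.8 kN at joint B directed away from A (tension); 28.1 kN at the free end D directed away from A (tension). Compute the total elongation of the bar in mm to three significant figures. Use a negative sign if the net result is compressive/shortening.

Internal axial forces (sectioning from the free end, tension +): N_CD = 28.1 kN, N_BC = 28.1 kN, N_AB = 62.9 kN.
A_AB = 1755 mm².
A_BC = 4778 mm².
A_CD = 1087 mm².
δ_AB = 62900·296/(1755·119000) = 0.08916 mm
δ_BC = 28100·531/(4778·120000) = 0.02602 mm
δ_CD = 28100·707/(1087·102000) = 0.1792 mm
δ = Σδ_i = 0.2944 mm.

0.294 mm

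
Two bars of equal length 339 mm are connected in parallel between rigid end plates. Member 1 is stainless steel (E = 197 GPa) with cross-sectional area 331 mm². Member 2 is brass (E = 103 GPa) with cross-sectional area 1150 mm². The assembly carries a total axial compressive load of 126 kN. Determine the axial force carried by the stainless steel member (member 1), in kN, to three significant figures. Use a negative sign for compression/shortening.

-44.7 kN

Equal strain + equilibrium ⇒ each member carries load in proportion to AE: A₁E₁ = 65210000 N, A₂E₂ = 118400000 N, ΣAE = 183700000 N.
F₁ = P·A₁E₁/ΣAE = -126000·65210000/183700000 = -44740 N.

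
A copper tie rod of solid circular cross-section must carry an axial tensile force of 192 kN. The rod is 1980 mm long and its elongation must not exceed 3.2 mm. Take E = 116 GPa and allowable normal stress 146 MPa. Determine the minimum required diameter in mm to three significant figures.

40.9 mm

Required area A ≥ P/σ_allow = 192000/146 = 1315 mm².
For a solid circular section, d ≥ √(4A/π) = 40.92 mm.
Elongation limit: A ≥ PL/(Eδ_allow) = 192000·1980/(116000·3.2) = 1024 mm² ⇒ d ≥ 36.11 mm.
The stress limit governs.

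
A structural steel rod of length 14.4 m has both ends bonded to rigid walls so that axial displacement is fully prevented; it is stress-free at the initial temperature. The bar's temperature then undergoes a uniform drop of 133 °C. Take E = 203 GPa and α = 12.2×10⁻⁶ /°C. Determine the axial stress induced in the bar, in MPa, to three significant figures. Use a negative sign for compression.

329 MPa

Free thermal expansion αLΔT = 12.2e-6 · 14400 · -133 = -23.37 mm.
The walls impose strain ε = −(-23.37)/14400 = 1.6226e-03; σ = Eε = 203000 · 1.6226e-03 = 329.4 MPa.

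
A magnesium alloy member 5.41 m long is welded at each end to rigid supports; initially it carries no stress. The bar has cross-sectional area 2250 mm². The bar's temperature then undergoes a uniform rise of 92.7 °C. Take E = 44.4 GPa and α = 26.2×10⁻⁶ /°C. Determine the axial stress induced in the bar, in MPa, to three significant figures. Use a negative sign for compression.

-108 MPa

Free thermal expansion αLΔT = 26.2e-6 · 5410 · 92.7 = 13.14 mm.
The walls impose strain ε = −(13.14)/5410 = -2.4287e-03; σ = Eε = 44400 · -2.4287e-03 = -107.8 MPa.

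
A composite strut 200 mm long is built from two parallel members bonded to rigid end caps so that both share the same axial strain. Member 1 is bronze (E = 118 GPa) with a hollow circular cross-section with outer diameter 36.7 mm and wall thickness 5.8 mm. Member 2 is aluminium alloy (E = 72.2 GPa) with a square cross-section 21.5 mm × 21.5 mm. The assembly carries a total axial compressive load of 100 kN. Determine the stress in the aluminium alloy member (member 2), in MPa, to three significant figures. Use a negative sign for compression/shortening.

-72.3 MPa

A_1 = 563 mm².
A_2 = 462.2 mm².
Equal strain + equilibrium ⇒ each member carries load in proportion to AE: A₁E₁ = 66440000 N, A₂E₂ = 33370000 N, ΣAE = 99810000 N.
σ₂ = P·E₂/ΣAE = -100000·72200/99810000 = -72.34 MPa.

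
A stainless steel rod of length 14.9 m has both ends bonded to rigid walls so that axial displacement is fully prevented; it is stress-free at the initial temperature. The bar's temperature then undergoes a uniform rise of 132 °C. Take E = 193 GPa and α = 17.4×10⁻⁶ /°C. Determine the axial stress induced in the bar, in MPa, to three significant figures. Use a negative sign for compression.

-443 MPa

Free thermal expansion αLΔT = 17.4e-6 · 14900 · 132 = 34.22 mm.
The walls impose strain ε = −(34.22)/14900 = -2.2968e-03; σ = Eε = 193000 · -2.2968e-03 = -443.3 MPa.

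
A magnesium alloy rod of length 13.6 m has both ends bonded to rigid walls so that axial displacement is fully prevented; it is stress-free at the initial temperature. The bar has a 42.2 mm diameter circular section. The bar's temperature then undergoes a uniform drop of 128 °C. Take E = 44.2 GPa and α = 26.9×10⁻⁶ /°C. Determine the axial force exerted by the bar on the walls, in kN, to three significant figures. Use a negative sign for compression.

Free thermal expansion αLΔT = 26.9e-6 · 13600 · -128 = -46.83 mm.
The walls impose strain ε = −(-46.83)/13600 = 3.4432e-03; σ = Eε = 44200 · 3.4432e-03 = 152.2 MPa.
Wall reaction R = σ·A = 152.2·1399 = 212900 N = 212.9 kN.

213 kN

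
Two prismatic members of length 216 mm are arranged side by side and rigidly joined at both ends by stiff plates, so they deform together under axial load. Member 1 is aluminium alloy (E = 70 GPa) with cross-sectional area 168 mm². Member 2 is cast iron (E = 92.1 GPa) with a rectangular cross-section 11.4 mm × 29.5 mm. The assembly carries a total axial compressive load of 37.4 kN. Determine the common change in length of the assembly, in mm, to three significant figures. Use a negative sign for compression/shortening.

-0.189 mm

A_2 = 336.3 mm².
Equal strain + equilibrium ⇒ each member carries load in proportion to AE: A₁E₁ = 11760000 N, A₂E₂ = 30970000 N, ΣAE = 42730000 N.
δ = PL/ΣAE = -37400·216/42730000 = -0.189 mm.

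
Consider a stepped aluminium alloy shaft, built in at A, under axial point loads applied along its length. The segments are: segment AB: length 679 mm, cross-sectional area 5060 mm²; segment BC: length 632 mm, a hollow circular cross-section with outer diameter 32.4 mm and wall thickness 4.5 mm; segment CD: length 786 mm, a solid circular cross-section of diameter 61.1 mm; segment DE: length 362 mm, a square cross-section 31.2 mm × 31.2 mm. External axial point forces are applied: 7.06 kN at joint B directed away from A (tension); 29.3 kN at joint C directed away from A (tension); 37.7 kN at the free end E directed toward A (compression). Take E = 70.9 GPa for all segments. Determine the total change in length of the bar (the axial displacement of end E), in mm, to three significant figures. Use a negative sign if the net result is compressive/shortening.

-0.533 mm

Internal axial forces (sectioning from the free end, tension +): N_DE = -37.7 kN, N_CD = -37.7 kN, N_BC = -8.4 kN, N_AB = -1.34 kN.
A_BC = 394.4 mm².
A_CD = 2932 mm².
A_DE = 973.4 mm².
δ_AB = -1340·679/(5060·70900) = -0.002536 mm
δ_BC = -8400·632/(394.4·70900) = -0.1898 mm
δ_CD = -37700·786/(2932·70900) = -0.1425 mm
δ_DE = -37700·362/(973.4·70900) = -0.1977 mm
δ = Σδ_i = -0.5327 mm.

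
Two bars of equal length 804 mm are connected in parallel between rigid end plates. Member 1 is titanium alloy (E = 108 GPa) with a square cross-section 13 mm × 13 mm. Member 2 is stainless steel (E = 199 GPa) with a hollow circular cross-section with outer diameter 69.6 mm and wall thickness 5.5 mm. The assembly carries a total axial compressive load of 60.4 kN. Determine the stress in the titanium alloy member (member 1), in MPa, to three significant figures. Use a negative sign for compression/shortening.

A_1 = 169 mm².
A_2 = 1108 mm².
Equal strain + equilibrium ⇒ each member carries load in proportion to AE: A₁E₁ = 18250000 N, A₂E₂ = 220400000 N, ΣAE = 238700000 N.
σ₁ = P·E₁/ΣAE = -60400·108000/238700000 = -27.33 MPa.

-27.3 MPa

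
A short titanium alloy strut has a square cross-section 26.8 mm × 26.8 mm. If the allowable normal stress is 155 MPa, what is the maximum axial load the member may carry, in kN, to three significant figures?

A = 718.2 mm².
P_max = σ_allow · A = 155 · 718.2 = 111300 N = 111.3 kN.

111 kN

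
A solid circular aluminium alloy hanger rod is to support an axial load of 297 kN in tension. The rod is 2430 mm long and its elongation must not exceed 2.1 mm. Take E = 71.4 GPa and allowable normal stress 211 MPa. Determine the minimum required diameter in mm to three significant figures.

Required area A ≥ P/σ_allow = 297000/211 = 1408 mm².
For a solid circular section, d ≥ √(4A/π) = 42.33 mm.
Elongation limit: A ≥ PL/(Eδ_allow) = 297000·2430/(71400·2.1) = 4813 mm² ⇒ d ≥ 78.28 mm.
The elongation limit governs.

78.3 mm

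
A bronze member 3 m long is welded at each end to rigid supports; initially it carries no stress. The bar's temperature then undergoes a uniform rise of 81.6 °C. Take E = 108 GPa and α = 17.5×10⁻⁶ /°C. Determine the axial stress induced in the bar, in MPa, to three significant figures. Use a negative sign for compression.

Free thermal expansion αLΔT = 17.5e-6 · 3000 · 81.6 = 4.284 mm.
The walls impose strain ε = −(4.284)/3000 = -1.4280e-03; σ = Eε = 108000 · -1.4280e-03 = -154.2 MPa.

-154 MPa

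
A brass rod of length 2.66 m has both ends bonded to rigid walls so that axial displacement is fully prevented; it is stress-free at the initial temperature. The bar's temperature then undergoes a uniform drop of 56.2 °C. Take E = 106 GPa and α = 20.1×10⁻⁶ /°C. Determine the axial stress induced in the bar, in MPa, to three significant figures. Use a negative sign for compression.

120 MPa

Free thermal expansion αLΔT = 20.1e-6 · 2660 · -56.2 = -3.005 mm.
The walls impose strain ε = −(-3.005)/2660 = 1.1296e-03; σ = Eε = 106000 · 1.1296e-03 = 119.7 MPa.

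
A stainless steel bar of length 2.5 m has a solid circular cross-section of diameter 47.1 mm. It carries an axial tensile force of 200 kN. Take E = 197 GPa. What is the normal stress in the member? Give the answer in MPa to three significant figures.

A = 1742 mm².
σ = N/A = 200000/1742 = 114.8 MPa.

115 MPa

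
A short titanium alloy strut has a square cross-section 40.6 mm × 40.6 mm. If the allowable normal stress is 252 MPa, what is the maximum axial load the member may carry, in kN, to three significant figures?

415 kN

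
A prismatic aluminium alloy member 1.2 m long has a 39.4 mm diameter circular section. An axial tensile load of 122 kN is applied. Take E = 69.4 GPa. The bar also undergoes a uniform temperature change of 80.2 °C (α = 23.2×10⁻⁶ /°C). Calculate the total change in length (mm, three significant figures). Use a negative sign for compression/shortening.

3.96 mm

A = 1219 mm².
δ_mech = NL/(AE) = 122000·1200/(1219·69400) = 1.73 mm.
δ_thermal = αLΔT = 23.2e-6·1200·80.2 = 2.233 mm.
δ = δ_mech + δ_thermal = 3.963 mm.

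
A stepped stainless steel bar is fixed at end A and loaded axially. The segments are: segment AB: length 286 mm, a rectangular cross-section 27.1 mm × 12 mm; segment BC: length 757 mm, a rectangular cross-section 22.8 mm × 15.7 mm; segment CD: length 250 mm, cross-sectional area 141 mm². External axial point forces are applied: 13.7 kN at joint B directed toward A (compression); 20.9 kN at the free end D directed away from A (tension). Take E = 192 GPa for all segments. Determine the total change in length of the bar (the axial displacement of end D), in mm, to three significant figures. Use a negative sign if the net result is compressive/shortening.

0.456 mm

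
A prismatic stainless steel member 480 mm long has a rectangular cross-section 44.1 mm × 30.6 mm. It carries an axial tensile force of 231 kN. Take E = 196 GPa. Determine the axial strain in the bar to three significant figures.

8.73e-04

A = 1349 mm².
σ = N/A = 171.2 MPa; ε = σ/E = 171.2/196000 = 8.734e-04.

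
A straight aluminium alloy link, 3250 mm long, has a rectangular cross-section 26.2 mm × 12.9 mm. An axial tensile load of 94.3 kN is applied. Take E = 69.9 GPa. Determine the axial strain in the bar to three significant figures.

0.00399

A = 338 mm².
σ = N/A = 279 MPa; ε = σ/E = 279/69900 = 3.992e-03.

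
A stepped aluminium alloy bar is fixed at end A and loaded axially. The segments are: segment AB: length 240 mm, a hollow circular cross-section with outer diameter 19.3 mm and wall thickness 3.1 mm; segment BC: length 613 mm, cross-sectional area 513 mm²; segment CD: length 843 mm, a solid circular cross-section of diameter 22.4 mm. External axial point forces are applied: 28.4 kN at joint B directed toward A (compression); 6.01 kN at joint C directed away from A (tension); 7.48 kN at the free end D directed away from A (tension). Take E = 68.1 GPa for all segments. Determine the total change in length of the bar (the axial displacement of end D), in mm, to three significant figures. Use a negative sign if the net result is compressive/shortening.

Internal axial forces (sectioning from the free end, tension +): N_CD = 7.48 kN, N_BC = 13.49 kN, N_AB = -14.91 kN.
A_AB = 157.8 mm².
A_CD = 394.1 mm².
δ_AB = -14910·240/(157.8·68100) = -0.3331 mm
δ_BC = 13490·613/(513·68100) = 0.2367 mm
δ_CD = 7480·843/(394.1·68100) = 0.235 mm
δ = Σδ_i = 0.1386 mm.

0.139 mm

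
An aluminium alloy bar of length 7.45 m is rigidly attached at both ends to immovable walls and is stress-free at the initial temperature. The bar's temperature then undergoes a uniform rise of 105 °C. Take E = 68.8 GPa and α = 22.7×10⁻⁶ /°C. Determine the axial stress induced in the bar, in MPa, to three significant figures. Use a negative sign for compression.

Free thermal expansion αLΔT = 22.7e-6 · 7450 · 105 = 17.76 mm.
The walls impose strain ε = −(17.76)/7450 = -2.3835e-03; σ = Eε = 68800 · -2.3835e-03 = -164 MPa.

-164 MPa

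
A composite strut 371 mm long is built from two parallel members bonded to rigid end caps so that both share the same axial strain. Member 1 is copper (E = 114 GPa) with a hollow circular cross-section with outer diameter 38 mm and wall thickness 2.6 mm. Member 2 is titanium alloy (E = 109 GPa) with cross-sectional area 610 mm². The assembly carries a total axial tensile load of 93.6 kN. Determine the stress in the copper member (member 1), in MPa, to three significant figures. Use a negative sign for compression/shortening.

A_1 = 289.2 mm².
Equal strain + equilibrium ⇒ each member carries load in proportion to AE: A₁E₁ = 32960000 N, A₂E₂ = 66490000 N, ΣAE = 99450000 N.
σ₁ = P·E₁/ΣAE = 93600·114000/99450000 = 107.3 MPa.

107 MPa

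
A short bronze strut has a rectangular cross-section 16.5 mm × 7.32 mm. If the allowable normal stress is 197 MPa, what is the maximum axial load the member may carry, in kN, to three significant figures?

23.8 kN

A = 120.8 mm².
P_max = σ_allow · A = 197 · 120.8 = 23790 N = 23.79 kN.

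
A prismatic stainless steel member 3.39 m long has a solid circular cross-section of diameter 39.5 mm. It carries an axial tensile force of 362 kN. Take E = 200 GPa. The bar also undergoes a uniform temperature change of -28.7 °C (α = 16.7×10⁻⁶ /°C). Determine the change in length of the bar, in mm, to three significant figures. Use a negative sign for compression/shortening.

3.38 mm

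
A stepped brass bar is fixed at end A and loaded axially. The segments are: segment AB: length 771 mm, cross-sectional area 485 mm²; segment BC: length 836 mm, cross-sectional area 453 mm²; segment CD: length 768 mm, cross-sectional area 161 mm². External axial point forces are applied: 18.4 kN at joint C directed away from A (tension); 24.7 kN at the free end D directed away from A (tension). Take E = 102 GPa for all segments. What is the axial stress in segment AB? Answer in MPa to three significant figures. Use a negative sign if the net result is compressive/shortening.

Internal axial forces (sectioning from the free end, tension +): N_CD = 24.7 kN, N_BC = 43.1 kN, N_AB = 43.1 kN.
σ_AB = N_AB/A_AB = 43100/485 = 88.87 MPa.

88.9 MPa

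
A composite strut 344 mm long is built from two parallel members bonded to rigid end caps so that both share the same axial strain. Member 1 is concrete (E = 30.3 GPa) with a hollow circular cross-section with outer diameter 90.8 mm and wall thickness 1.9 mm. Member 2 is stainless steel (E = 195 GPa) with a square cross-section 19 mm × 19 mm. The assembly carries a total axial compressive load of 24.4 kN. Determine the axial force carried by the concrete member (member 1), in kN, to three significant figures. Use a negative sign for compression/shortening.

A_1 = 530.6 mm².
A_2 = 361 mm².
Equal strain + equilibrium ⇒ each member carries load in proportion to AE: A₁E₁ = 16080000 N, A₂E₂ = 70400000 N, ΣAE = 86470000 N.
F₁ = P·A₁E₁/ΣAE = -24400·16080000/86470000 = -4537 N.

-4.54 kN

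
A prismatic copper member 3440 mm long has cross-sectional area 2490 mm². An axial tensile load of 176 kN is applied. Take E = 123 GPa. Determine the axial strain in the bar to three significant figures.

σ = N/A = 70.68 MPa; ε = σ/E = 70.68/123000 = 5.747e-04.

5.75e-04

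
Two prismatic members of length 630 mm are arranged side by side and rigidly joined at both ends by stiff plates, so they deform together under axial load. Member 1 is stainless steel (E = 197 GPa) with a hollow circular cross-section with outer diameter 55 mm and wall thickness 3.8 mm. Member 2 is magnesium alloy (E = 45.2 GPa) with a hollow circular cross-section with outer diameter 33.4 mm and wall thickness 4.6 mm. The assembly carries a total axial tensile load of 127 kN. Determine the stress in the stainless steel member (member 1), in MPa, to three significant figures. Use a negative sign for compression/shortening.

A_1 = 611.2 mm².
A_2 = 416.2 mm².
Equal strain + equilibrium ⇒ each member carries load in proportion to AE: A₁E₁ = 120400000 N, A₂E₂ = 18810000 N, ΣAE = 139200000 N.
σ₁ = P·E₁/ΣAE = 127000·197000/139200000 = 179.7 MPa.

180 MPa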